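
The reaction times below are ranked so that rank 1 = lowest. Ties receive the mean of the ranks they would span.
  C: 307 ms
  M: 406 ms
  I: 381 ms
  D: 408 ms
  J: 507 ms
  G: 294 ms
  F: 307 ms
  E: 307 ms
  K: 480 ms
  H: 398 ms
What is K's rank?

Sorted (ascending): 294, 307, 307, 307, 381, 398, 406, 408, 480, 507
The 3 values of 307 occupy positions 2–4 → average rank 3.
K has value 480 ms → rank 9.

9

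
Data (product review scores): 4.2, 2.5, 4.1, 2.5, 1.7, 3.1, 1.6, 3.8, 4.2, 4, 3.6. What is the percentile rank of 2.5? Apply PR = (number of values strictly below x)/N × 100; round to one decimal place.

N = 11.
Strictly below 2.5: 2. Equal to 2.5: 2.
PR = 2/11 × 100 = 18.2

18.2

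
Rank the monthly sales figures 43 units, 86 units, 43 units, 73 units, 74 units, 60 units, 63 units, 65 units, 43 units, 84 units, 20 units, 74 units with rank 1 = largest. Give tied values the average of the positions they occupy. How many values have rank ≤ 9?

8

Sorted (descending): 86, 84, 74, 74, 73, 65, 63, 60, 43, 43, 43, 20
The 2 values of 74 occupy positions 3–4 → average rank (3+4)/2 = 3.5.
The 3 values of 43 occupy positions 9–11 → average rank 10.
Ranks ≤ 9: {1, 2, 3.5, 3.5, 5, 6, 7, 8} → 8 values.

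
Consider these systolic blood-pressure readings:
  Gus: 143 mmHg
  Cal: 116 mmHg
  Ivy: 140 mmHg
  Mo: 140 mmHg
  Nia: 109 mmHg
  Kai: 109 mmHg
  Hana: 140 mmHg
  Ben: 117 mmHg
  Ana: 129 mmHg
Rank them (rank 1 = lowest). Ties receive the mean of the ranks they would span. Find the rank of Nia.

1.5

Sorted (ascending): 109, 109, 116, 117, 129, 140, 140, 140, 143
The 2 values of 109 occupy positions 1–2 → average rank (1+2)/2 = 1.5.
The 3 values of 140 occupy positions 6–8 → average rank 7.
Nia has value 109 mmHg → rank 1.5.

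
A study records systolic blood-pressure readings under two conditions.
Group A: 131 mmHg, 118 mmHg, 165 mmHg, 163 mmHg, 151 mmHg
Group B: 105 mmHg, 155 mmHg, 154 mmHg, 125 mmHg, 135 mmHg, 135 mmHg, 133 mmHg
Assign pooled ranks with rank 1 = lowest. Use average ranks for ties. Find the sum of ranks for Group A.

Sorted (ascending): 105, 118, 125, 131, 133, 135, 135, 151, 154, 155, 163, 165
The 2 values of 135 occupy positions 6–7 → average rank (6+7)/2 = 6.5.
Group A values → pooled ranks: 131→4, 118→2, 165→12, 163→11, 151→8
Rank sum = 4 + 2 + 12 + 11 + 8 = 37

37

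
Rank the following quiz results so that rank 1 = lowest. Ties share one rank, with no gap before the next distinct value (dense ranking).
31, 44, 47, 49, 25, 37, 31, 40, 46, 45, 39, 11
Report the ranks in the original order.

3, 7, 10, 11, 2, 4, 3, 6, 9, 8, 5, 1

Sorted (ascending): 11, 25, 31, 31, 37, 39, 40, 44, 45, 46, 47, 49
The 2 values of 31 share dense rank 3.
Remaining distinct values take the next consecutive integers.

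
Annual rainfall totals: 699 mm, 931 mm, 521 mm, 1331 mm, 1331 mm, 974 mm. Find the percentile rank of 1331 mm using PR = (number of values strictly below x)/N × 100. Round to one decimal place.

66.7

N = 6.
Strictly below 1331: 4. Equal to 1331: 2.
PR = 4/6 × 100 = 66.7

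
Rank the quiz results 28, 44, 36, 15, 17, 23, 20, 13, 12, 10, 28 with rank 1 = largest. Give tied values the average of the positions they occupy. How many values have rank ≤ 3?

Sorted (descending): 44, 36, 28, 28, 23, 20, 17, 15, 13, 12, 10
The 2 values of 28 occupy positions 3–4 → average rank (3+4)/2 = 3.5.
Ranks ≤ 3: {1, 2} → 2 values.

2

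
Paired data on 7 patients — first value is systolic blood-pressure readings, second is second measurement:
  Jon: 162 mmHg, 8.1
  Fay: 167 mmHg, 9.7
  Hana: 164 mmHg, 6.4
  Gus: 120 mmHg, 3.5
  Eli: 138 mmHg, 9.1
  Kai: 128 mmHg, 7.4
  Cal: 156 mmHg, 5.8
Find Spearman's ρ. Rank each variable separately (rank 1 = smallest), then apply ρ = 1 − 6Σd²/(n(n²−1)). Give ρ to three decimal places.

0.536

Ranks of variable 1: 5, 7, 6, 1, 3, 2, 4
Ranks of variable 2: 5, 7, 3, 1, 6, 4, 2
d = r₁ − r₂: 0, 0, 3, 0, -3, -2, 2
d²: 0, 0, 9, 0, 9, 4, 4; Σd² = 26
ρ = 1 − 6·26/(7·48) = 1 − 156/336 = 0.536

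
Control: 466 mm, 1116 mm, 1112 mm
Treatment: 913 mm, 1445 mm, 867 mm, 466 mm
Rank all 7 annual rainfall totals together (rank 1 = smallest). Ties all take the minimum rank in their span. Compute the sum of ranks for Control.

Sorted (ascending): 466, 466, 867, 913, 1112, 1116, 1445
The 2 values of 466 occupy positions 1–2 → each gets rank 1.
Control values → pooled ranks: 466→1, 1116→6, 1112→5
Rank sum = 1 + 6 + 5 = 12

12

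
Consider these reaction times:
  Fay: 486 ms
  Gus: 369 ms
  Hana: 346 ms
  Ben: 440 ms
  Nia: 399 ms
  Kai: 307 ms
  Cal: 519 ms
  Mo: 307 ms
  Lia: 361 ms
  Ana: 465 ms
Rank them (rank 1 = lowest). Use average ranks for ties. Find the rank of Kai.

Sorted (ascending): 307, 307, 346, 361, 369, 399, 440, 465, 486, 519
The 2 values of 307 occupy positions 1–2 → average rank (1+2)/2 = 1.5.
Kai has value 307 ms → rank 1.5.

1.5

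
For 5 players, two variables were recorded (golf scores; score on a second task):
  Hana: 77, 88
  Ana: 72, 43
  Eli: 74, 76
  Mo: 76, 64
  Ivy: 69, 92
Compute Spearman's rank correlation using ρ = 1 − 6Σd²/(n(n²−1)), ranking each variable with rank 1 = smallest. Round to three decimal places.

-0.100

Ranks of variable 1: 5, 2, 3, 4, 1
Ranks of variable 2: 4, 1, 3, 2, 5
d = r₁ − r₂: 1, 1, 0, 2, -4
d²: 1, 1, 0, 4, 16; Σd² = 22
ρ = 1 − 6·22/(5·24) = 1 − 132/120 = -0.100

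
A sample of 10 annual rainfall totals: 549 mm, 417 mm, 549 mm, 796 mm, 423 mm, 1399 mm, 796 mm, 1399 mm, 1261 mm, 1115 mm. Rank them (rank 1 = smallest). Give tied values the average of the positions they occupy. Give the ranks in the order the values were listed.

Sorted (ascending): 417, 423, 549, 549, 796, 796, 1115, 1261, 1399, 1399
The 2 values of 549 occupy positions 3–4 → average rank (3+4)/2 = 3.5.
The 2 values of 796 occupy positions 5–6 → average rank (5+6)/2 = 5.5.
The 2 values of 1399 occupy positions 9–10 → average rank (9+10)/2 = 9.5.

3.5, 1, 3.5, 5.5, 2, 9.5, 5.5, 9.5, 8, 7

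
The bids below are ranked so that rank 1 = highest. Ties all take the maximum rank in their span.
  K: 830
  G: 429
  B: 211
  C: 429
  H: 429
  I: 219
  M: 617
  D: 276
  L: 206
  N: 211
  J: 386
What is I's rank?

8

Sorted (descending): 830, 617, 429, 429, 429, 386, 276, 219, 211, 211, 206
The 3 values of 429 occupy positions 3–5 → each gets rank 5.
The 2 values of 211 occupy positions 9–10 → each gets rank 10.
I has value 219 → rank 8.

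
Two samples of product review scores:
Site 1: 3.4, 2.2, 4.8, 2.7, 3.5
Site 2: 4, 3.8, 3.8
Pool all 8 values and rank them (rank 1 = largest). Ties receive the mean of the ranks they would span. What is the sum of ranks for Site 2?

Sorted (descending): 4.8, 4, 3.8, 3.8, 3.5, 3.4, 2.7, 2.2
The 2 values of 3.8 occupy positions 3–4 → average rank (3+4)/2 = 3.5.
Site 2 values → pooled ranks: 4→2, 3.8→3.5, 3.8→3.5
Rank sum = 2 + 3.5 + 3.5 = 9

9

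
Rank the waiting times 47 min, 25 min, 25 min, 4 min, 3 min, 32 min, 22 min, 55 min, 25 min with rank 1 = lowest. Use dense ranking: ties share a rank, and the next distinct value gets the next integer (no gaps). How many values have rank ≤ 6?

8

Sorted (ascending): 3, 4, 22, 25, 25, 25, 32, 47, 55
The 3 values of 25 share dense rank 4.
Remaining distinct values take the next consecutive integers.
Ranks ≤ 6: {1, 2, 3, 4, 4, 4, 5, 6} → 8 values.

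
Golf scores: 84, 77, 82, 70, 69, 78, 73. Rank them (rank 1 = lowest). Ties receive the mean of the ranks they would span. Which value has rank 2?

Sorted (ascending): 69, 70, 73, 77, 78, 82, 84
No ties — each value takes its position as its rank.
Rank 2 → value 70.

70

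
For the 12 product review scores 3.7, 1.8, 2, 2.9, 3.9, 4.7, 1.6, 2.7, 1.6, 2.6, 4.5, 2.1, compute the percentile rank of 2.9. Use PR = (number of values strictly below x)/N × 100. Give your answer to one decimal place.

N = 12.
Strictly below 2.9: 7. Equal to 2.9: 1.
PR = 7/12 × 100 = 58.3

58.3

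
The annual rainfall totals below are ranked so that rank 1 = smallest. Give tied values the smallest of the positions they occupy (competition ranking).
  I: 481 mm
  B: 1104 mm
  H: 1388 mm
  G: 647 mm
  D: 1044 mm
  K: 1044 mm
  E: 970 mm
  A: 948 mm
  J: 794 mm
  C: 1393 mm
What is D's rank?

Sorted (ascending): 481, 647, 794, 948, 970, 1044, 1044, 1104, 1388, 1393
The 2 values of 1044 occupy positions 6–7 → each gets rank 6.
D has value 1044 mm → rank 6.

6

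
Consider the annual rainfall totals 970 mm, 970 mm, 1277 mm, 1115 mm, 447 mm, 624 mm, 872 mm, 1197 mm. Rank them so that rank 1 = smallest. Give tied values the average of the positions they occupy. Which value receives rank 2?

624

Sorted (ascending): 447, 624, 872, 970, 970, 1115, 1197, 1277
The 2 values of 970 occupy positions 4–5 → average rank (4+5)/2 = 4.5.
Rank 2 → value 624.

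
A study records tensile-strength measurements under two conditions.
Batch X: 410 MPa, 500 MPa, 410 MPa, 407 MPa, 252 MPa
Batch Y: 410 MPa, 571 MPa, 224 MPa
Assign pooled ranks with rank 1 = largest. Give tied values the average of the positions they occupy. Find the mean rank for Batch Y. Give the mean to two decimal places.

Sorted (descending): 571, 500, 410, 410, 410, 407, 252, 224
The 3 values of 410 occupy positions 3–5 → average rank 4.
Batch Y values → pooled ranks: 410→4, 571→1, 224→8
Mean rank = (4 + 1 + 8) / 3 = 4.33

4.33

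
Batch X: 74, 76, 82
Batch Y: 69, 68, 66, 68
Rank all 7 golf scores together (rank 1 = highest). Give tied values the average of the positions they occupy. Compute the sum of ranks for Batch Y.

Sorted (descending): 82, 76, 74, 69, 68, 68, 66
The 2 values of 68 occupy positions 5–6 → average rank (5+6)/2 = 5.5.
Batch Y values → pooled ranks: 69→4, 68→5.5, 66→7, 68→5.5
Rank sum = 4 + 5.5 + 7 + 5.5 = 22

22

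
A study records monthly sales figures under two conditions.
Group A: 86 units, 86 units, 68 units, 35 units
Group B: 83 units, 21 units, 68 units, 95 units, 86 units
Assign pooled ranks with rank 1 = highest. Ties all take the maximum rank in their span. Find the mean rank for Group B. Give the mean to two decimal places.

Sorted (descending): 95, 86, 86, 86, 83, 68, 68, 35, 21
The 3 values of 86 occupy positions 2–4 → each gets rank 4.
The 2 values of 68 occupy positions 6–7 → each gets rank 7.
Group B values → pooled ranks: 83→5, 21→9, 68→7, 95→1, 86→4
Mean rank = (5 + 9 + 7 + 1 + 4) / 5 = 5.20

5.20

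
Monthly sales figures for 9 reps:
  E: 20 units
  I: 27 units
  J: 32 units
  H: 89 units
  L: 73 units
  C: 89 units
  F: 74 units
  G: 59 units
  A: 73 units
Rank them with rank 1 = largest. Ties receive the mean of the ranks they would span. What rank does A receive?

Sorted (descending): 89, 89, 74, 73, 73, 59, 32, 27, 20
The 2 values of 89 occupy positions 1–2 → average rank (1+2)/2 = 1.5.
The 2 values of 73 occupy positions 4–5 → average rank (4+5)/2 = 4.5.
A has value 73 units → rank 4.5.

4.5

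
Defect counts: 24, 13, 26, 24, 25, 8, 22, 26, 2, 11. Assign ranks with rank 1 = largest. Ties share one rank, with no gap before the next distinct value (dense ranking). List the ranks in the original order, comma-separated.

Sorted (descending): 26, 26, 25, 24, 24, 22, 13, 11, 8, 2
The 2 values of 26 share dense rank 1.
The 2 values of 24 share dense rank 3.
Remaining distinct values take the next consecutive integers.

3, 5, 1, 3, 2, 7, 4, 1, 8, 6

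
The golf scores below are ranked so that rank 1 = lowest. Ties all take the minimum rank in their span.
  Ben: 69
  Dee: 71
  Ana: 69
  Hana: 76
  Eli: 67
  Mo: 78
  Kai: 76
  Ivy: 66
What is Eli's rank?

Sorted (ascending): 66, 67, 69, 69, 71, 76, 76, 78
The 2 values of 69 occupy positions 3–4 → each gets rank 3.
The 2 values of 76 occupy positions 6–7 → each gets rank 6.
Eli has value 67 → rank 2.

2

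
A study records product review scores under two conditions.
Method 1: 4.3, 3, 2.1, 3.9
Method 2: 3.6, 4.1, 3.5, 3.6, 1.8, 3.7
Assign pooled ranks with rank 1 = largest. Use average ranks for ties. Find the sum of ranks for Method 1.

21

Sorted (descending): 4.3, 4.1, 3.9, 3.7, 3.6, 3.6, 3.5, 3, 2.1, 1.8
The 2 values of 3.6 occupy positions 5–6 → average rank (5+6)/2 = 5.5.
Method 1 values → pooled ranks: 4.3→1, 3→8, 2.1→9, 3.9→3
Rank sum = 1 + 8 + 9 + 3 = 21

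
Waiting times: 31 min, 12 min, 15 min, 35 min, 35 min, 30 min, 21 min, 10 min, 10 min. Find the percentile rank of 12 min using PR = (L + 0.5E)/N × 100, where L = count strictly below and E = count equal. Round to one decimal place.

27.8

N = 9.
Strictly below 12: 2. Equal to 12: 1.
PR = (2 + 0.5·1)/9 × 100 = 27.8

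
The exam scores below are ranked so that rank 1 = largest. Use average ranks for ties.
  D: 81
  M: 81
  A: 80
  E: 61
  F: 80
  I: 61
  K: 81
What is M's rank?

Sorted (descending): 81, 81, 81, 80, 80, 61, 61
The 3 values of 81 occupy positions 1–3 → average rank 2.
The 2 values of 80 occupy positions 4–5 → average rank (4+5)/2 = 4.5.
The 2 values of 61 occupy positions 6–7 → average rank (6+7)/2 = 6.5.
M has value 81 → rank 2.

2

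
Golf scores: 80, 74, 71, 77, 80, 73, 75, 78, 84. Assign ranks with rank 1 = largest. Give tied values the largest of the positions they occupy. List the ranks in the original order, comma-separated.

3, 7, 9, 5, 3, 8, 6, 4, 1

Sorted (descending): 84, 80, 80, 78, 77, 75, 74, 73, 71
The 2 values of 80 occupy positions 2–3 → each gets rank 3.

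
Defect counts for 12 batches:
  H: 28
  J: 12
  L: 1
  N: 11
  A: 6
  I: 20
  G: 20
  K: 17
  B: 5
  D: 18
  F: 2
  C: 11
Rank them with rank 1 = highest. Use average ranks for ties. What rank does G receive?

2.5

Sorted (descending): 28, 20, 20, 18, 17, 12, 11, 11, 6, 5, 2, 1
The 2 values of 20 occupy positions 2–3 → average rank (2+3)/2 = 2.5.
The 2 values of 11 occupy positions 7–8 → average rank (7+8)/2 = 7.5.
G has value 20 → rank 2.5.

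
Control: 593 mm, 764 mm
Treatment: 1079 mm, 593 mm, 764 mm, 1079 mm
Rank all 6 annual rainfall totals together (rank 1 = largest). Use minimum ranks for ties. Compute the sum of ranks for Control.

Sorted (descending): 1079, 1079, 764, 764, 593, 593
The 2 values of 1079 occupy positions 1–2 → each gets rank 1.
The 2 values of 764 occupy positions 3–4 → each gets rank 3.
The 2 values of 593 occupy positions 5–6 → each gets rank 5.
Control values → pooled ranks: 593→5, 764→3
Rank sum = 5 + 3 = 8

8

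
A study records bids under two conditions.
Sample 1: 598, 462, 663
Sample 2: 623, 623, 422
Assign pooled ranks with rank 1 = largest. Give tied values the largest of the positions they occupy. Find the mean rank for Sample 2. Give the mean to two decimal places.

4.00

Sorted (descending): 663, 623, 623, 598, 462, 422
The 2 values of 623 occupy positions 2–3 → each gets rank 3.
Sample 2 values → pooled ranks: 623→3, 623→3, 422→6
Mean rank = (3 + 3 + 6) / 3 = 4.00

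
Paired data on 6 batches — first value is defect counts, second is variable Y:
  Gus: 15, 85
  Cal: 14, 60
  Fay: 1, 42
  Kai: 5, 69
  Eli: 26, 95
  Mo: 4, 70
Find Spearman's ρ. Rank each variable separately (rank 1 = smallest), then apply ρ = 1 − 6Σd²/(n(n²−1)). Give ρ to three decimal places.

0.771

Ranks of variable 1: 5, 4, 1, 3, 6, 2
Ranks of variable 2: 5, 2, 1, 3, 6, 4
d = r₁ − r₂: 0, 2, 0, 0, 0, -2
d²: 0, 4, 0, 0, 0, 4; Σd² = 8
ρ = 1 − 6·8/(6·35) = 1 − 48/210 = 0.771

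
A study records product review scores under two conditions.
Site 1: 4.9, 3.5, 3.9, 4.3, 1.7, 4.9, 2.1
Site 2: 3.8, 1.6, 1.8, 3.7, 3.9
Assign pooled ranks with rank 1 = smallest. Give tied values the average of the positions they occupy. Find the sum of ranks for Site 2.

Sorted (ascending): 1.6, 1.7, 1.8, 2.1, 3.5, 3.7, 3.8, 3.9, 3.9, 4.3, 4.9, 4.9
The 2 values of 3.9 occupy positions 8–9 → average rank (8+9)/2 = 8.5.
The 2 values of 4.9 occupy positions 11–12 → average rank (11+12)/2 = 11.5.
Site 2 values → pooled ranks: 3.8→7, 1.6→1, 1.8→3, 3.7→6, 3.9→8.5
Rank sum = 7 + 1 + 3 + 6 + 8.5 = 25.5

25.5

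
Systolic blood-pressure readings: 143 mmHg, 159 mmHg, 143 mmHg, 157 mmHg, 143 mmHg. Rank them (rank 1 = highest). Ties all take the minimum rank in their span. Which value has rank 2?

Sorted (descending): 159, 157, 143, 143, 143
The 3 values of 143 occupy positions 3–5 → each gets rank 3.
Rank 2 → value 157.

157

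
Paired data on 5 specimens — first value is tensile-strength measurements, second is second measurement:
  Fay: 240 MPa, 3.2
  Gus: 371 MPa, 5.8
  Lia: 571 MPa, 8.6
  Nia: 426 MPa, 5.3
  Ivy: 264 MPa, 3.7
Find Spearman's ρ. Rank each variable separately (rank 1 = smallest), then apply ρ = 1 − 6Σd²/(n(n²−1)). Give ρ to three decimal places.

Ranks of variable 1: 1, 3, 5, 4, 2
Ranks of variable 2: 1, 4, 5, 3, 2
d = r₁ − r₂: 0, -1, 0, 1, 0
d²: 0, 1, 0, 1, 0; Σd² = 2
ρ = 1 − 6·2/(5·24) = 1 − 12/120 = 0.900

0.900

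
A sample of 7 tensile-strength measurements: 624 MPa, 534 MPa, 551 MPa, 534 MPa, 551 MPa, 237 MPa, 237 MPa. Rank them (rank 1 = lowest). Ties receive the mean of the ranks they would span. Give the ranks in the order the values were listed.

7, 3.5, 5.5, 3.5, 5.5, 1.5, 1.5

Sorted (ascending): 237, 237, 534, 534, 551, 551, 624
The 2 values of 237 occupy positions 1–2 → average rank (1+2)/2 = 1.5.
The 2 values of 534 occupy positions 3–4 → average rank (3+4)/2 = 3.5.
The 2 values of 551 occupy positions 5–6 → average rank (5+6)/2 = 5.5.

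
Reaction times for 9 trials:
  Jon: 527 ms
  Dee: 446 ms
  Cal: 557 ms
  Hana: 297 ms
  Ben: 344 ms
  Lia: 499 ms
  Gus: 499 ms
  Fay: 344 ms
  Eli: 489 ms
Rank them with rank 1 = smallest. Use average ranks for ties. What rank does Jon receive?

Sorted (ascending): 297, 344, 344, 446, 489, 499, 499, 527, 557
The 2 values of 344 occupy positions 2–3 → average rank (2+3)/2 = 2.5.
The 2 values of 499 occupy positions 6–7 → average rank (6+7)/2 = 6.5.
Jon has value 527 ms → rank 8.

8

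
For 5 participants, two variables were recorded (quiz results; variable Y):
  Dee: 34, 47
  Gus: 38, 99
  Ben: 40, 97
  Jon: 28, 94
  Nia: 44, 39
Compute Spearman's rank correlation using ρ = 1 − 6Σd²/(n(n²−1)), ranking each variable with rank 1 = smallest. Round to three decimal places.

Ranks of variable 1: 2, 3, 4, 1, 5
Ranks of variable 2: 2, 5, 4, 3, 1
d = r₁ − r₂: 0, -2, 0, -2, 4
d²: 0, 4, 0, 4, 16; Σd² = 24
ρ = 1 − 6·24/(5·24) = 1 − 144/120 = -0.200

-0.200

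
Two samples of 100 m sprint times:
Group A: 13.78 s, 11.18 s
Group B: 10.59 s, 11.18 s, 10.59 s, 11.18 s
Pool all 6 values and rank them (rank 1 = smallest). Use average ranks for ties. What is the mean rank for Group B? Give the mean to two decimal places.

2.75

Sorted (ascending): 10.59, 10.59, 11.18, 11.18, 11.18, 13.78
The 2 values of 10.59 occupy positions 1–2 → average rank (1+2)/2 = 1.5.
The 3 values of 11.18 occupy positions 3–5 → average rank 4.
Group B values → pooled ranks: 10.59→1.5, 11.18→4, 10.59→1.5, 11.18→4
Mean rank = (1.5 + 4 + 1.5 + 4) / 4 = 2.75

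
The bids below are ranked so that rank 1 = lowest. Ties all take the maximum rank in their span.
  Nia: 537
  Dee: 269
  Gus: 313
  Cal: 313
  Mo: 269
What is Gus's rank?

Sorted (ascending): 269, 269, 313, 313, 537
The 2 values of 269 occupy positions 1–2 → each gets rank 2.
The 2 values of 313 occupy positions 3–4 → each gets rank 4.
Gus has value 313 → rank 4.

4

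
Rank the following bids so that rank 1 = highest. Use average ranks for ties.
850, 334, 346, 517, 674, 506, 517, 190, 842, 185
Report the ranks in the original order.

1, 8, 7, 4.5, 3, 6, 4.5, 9, 2, 10

Sorted (descending): 850, 842, 674, 517, 517, 506, 346, 334, 190, 185
The 2 values of 517 occupy positions 4–5 → average rank (4+5)/2 = 4.5.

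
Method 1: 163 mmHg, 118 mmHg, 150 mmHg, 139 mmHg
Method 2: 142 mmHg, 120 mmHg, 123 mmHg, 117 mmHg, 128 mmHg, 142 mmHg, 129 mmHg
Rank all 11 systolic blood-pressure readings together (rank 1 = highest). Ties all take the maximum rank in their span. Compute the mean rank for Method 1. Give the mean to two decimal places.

4.50

Sorted (descending): 163, 150, 142, 142, 139, 129, 128, 123, 120, 118, 117
The 2 values of 142 occupy positions 3–4 → each gets rank 4.
Method 1 values → pooled ranks: 163→1, 118→10, 150→2, 139→5
Mean rank = (1 + 10 + 2 + 5) / 4 = 4.50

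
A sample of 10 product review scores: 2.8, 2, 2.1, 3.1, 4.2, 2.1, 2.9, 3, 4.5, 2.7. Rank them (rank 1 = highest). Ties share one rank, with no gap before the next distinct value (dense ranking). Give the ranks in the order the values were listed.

Sorted (descending): 4.5, 4.2, 3.1, 3, 2.9, 2.8, 2.7, 2.1, 2.1, 2
The 2 values of 2.1 share dense rank 8.
Remaining distinct values take the next consecutive integers.

6, 9, 8, 3, 2, 8, 5, 4, 1, 7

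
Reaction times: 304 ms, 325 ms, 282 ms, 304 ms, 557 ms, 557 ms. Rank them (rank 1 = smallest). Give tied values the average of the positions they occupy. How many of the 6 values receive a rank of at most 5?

4

Sorted (ascending): 282, 304, 304, 325, 557, 557
The 2 values of 304 occupy positions 2–3 → average rank (2+3)/2 = 2.5.
The 2 values of 557 occupy positions 5–6 → average rank (5+6)/2 = 5.5.
Ranks ≤ 5: {1, 2.5, 2.5, 4} → 4 values.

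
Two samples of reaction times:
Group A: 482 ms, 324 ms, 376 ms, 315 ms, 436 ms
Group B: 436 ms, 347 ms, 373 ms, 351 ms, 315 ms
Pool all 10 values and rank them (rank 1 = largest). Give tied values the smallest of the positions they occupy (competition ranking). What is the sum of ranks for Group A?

24

Sorted (descending): 482, 436, 436, 376, 373, 351, 347, 324, 315, 315
The 2 values of 436 occupy positions 2–3 → each gets rank 2.
The 2 values of 315 occupy positions 9–10 → each gets rank 9.
Group A values → pooled ranks: 482→1, 324→8, 376→4, 315→9, 436→2
Rank sum = 1 + 8 + 4 + 9 + 2 = 24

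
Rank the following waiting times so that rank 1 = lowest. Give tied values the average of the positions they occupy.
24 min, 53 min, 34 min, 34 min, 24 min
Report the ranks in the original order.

1.5, 5, 3.5, 3.5, 1.5

Sorted (ascending): 24, 24, 34, 34, 53
The 2 values of 24 occupy positions 1–2 → average rank (1+2)/2 = 1.5.
The 2 values of 34 occupy positions 3–4 → average rank (3+4)/2 = 3.5.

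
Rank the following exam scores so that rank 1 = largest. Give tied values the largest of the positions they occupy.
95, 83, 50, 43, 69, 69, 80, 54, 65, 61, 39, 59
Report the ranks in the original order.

Sorted (descending): 95, 83, 80, 69, 69, 65, 61, 59, 54, 50, 43, 39
The 2 values of 69 occupy positions 4–5 → each gets rank 5.

1, 2, 10, 11, 5, 5, 3, 9, 6, 7, 12, 8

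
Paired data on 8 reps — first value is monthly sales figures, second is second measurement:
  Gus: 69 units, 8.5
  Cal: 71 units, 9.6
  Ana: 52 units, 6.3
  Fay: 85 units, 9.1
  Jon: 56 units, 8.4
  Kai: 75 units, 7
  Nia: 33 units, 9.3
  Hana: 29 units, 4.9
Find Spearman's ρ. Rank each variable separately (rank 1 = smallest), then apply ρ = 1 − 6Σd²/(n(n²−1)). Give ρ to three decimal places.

Ranks of variable 1: 5, 6, 3, 8, 4, 7, 2, 1
Ranks of variable 2: 5, 8, 2, 6, 4, 3, 7, 1
d = r₁ − r₂: 0, -2, 1, 2, 0, 4, -5, 0
d²: 0, 4, 1, 4, 0, 16, 25, 0; Σd² = 50
ρ = 1 − 6·50/(8·63) = 1 − 300/504 = 0.405

0.405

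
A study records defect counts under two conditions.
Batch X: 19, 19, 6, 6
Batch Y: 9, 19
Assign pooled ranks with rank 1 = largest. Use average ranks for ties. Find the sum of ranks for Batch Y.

6

Sorted (descending): 19, 19, 19, 9, 6, 6
The 3 values of 19 occupy positions 1–3 → average rank 2.
The 2 values of 6 occupy positions 5–6 → average rank (5+6)/2 = 5.5.
Batch Y values → pooled ranks: 9→4, 19→2
Rank sum = 4 + 2 = 6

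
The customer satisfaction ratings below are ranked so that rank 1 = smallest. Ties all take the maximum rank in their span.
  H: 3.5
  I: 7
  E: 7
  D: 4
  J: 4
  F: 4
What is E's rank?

6

Sorted (ascending): 3.5, 4, 4, 4, 7, 7
The 3 values of 4 occupy positions 2–4 → each gets rank 4.
The 2 values of 7 occupy positions 5–6 → each gets rank 6.
E has value 7 → rank 6.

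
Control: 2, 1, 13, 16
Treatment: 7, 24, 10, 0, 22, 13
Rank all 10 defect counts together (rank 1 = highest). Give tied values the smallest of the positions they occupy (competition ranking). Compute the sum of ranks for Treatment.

Sorted (descending): 24, 22, 16, 13, 13, 10, 7, 2, 1, 0
The 2 values of 13 occupy positions 4–5 → each gets rank 4.
Treatment values → pooled ranks: 7→7, 24→1, 10→6, 0→10, 22→2, 13→4
Rank sum = 7 + 1 + 6 + 10 + 2 + 4 = 30

30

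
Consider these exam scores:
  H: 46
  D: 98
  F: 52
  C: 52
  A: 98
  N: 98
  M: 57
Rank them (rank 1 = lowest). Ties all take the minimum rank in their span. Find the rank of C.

2

Sorted (ascending): 46, 52, 52, 57, 98, 98, 98
The 2 values of 52 occupy positions 2–3 → each gets rank 2.
The 3 values of 98 occupy positions 5–7 → each gets rank 5.
C has value 52 → rank 2.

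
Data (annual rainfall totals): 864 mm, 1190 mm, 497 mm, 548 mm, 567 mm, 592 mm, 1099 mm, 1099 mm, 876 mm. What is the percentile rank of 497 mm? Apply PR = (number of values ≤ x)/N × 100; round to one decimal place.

11.1

N = 9.
Strictly below 497: 0. Equal to 497: 1.
PR = 1/9 × 100 = 11.1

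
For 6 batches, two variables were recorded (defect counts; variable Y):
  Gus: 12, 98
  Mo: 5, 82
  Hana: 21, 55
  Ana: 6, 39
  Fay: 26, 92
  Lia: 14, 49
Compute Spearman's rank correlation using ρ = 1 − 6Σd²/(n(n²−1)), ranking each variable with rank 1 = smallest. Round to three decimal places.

0.200

Ranks of variable 1: 3, 1, 5, 2, 6, 4
Ranks of variable 2: 6, 4, 3, 1, 5, 2
d = r₁ − r₂: -3, -3, 2, 1, 1, 2
d²: 9, 9, 4, 1, 1, 4; Σd² = 28
ρ = 1 − 6·28/(6·35) = 1 − 168/210 = 0.200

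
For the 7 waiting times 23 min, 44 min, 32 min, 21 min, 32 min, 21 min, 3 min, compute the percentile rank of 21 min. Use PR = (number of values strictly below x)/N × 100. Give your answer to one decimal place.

N = 7.
Strictly below 21: 1. Equal to 21: 2.
PR = 1/7 × 100 = 14.3

14.3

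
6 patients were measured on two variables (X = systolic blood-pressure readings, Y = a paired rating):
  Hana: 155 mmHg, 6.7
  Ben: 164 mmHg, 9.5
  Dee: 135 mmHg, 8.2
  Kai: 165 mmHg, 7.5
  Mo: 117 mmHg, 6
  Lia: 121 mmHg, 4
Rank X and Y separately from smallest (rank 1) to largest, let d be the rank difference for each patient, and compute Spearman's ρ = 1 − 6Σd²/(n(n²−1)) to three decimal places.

Ranks of variable 1: 4, 5, 3, 6, 1, 2
Ranks of variable 2: 3, 6, 5, 4, 2, 1
d = r₁ − r₂: 1, -1, -2, 2, -1, 1
d²: 1, 1, 4, 4, 1, 1; Σd² = 12
ρ = 1 − 6·12/(6·35) = 1 − 72/210 = 0.657

0.657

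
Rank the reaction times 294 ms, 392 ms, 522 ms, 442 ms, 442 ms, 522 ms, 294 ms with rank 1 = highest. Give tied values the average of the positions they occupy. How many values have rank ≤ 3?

Sorted (descending): 522, 522, 442, 442, 392, 294, 294
The 2 values of 522 occupy positions 1–2 → average rank (1+2)/2 = 1.5.
The 2 values of 442 occupy positions 3–4 → average rank (3+4)/2 = 3.5.
The 2 values of 294 occupy positions 6–7 → average rank (6+7)/2 = 6.5.
Ranks ≤ 3: {1.5, 1.5} → 2 values.

2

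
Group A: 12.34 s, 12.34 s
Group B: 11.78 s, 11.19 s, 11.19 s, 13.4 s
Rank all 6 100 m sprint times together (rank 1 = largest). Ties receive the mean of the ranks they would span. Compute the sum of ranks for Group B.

Sorted (descending): 13.4, 12.34, 12.34, 11.78, 11.19, 11.19
The 2 values of 12.34 occupy positions 2–3 → average rank (2+3)/2 = 2.5.
The 2 values of 11.19 occupy positions 5–6 → average rank (5+6)/2 = 5.5.
Group B values → pooled ranks: 11.78→4, 11.19→5.5, 11.19→5.5, 13.4→1
Rank sum = 4 + 5.5 + 5.5 + 1 = 16

16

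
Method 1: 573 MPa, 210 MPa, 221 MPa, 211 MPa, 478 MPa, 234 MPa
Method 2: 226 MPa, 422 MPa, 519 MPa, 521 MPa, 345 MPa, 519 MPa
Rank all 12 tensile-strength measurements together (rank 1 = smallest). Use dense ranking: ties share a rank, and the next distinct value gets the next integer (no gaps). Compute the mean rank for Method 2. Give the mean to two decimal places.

7.50

Sorted (ascending): 210, 211, 221, 226, 234, 345, 422, 478, 519, 519, 521, 573
The 2 values of 519 share dense rank 9.
Remaining distinct values take the next consecutive integers.
Method 2 values → pooled ranks: 226→4, 422→7, 519→9, 521→10, 345→6, 519→9
Mean rank = (4 + 7 + 9 + 10 + 6 + 9) / 6 = 7.50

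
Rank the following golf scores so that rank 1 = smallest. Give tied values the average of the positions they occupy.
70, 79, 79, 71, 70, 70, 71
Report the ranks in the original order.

Sorted (ascending): 70, 70, 70, 71, 71, 79, 79
The 3 values of 70 occupy positions 1–3 → average rank 2.
The 2 values of 71 occupy positions 4–5 → average rank (4+5)/2 = 4.5.
The 2 values of 79 occupy positions 6–7 → average rank (6+7)/2 = 6.5.

2, 6.5, 6.5, 4.5, 2, 2, 4.5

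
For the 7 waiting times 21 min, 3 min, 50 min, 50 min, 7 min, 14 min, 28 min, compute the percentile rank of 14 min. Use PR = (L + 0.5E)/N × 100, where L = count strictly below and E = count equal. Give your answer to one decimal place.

35.7

N = 7.
Strictly below 14: 2. Equal to 14: 1.
PR = (2 + 0.5·1)/7 × 100 = 35.7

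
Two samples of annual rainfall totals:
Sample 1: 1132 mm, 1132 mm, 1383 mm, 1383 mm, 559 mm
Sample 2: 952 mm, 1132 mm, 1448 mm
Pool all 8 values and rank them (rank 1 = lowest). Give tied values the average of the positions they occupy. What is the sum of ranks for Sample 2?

Sorted (ascending): 559, 952, 1132, 1132, 1132, 1383, 1383, 1448
The 3 values of 1132 occupy positions 3–5 → average rank 4.
The 2 values of 1383 occupy positions 6–7 → average rank (6+7)/2 = 6.5.
Sample 2 values → pooled ranks: 952→2, 1132→4, 1448→8
Rank sum = 2 + 4 + 8 = 14

14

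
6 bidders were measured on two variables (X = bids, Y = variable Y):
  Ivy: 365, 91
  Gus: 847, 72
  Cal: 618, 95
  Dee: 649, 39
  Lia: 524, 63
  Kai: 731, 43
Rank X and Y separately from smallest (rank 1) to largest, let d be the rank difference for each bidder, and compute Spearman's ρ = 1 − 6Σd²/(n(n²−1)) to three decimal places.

-0.371

Ranks of variable 1: 1, 6, 3, 4, 2, 5
Ranks of variable 2: 5, 4, 6, 1, 3, 2
d = r₁ − r₂: -4, 2, -3, 3, -1, 3
d²: 16, 4, 9, 9, 1, 9; Σd² = 48
ρ = 1 − 6·48/(6·35) = 1 − 288/210 = -0.371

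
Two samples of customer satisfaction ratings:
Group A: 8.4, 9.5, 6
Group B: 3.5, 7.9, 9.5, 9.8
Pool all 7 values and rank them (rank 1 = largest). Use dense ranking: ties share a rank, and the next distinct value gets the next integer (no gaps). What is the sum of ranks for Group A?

10

Sorted (descending): 9.8, 9.5, 9.5, 8.4, 7.9, 6, 3.5
The 2 values of 9.5 share dense rank 2.
Remaining distinct values take the next consecutive integers.
Group A values → pooled ranks: 8.4→3, 9.5→2, 6→5
Rank sum = 3 + 2 + 5 = 10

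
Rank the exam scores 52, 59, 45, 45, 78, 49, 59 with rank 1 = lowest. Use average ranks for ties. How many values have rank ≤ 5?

4

Sorted (ascending): 45, 45, 49, 52, 59, 59, 78
The 2 values of 45 occupy positions 1–2 → average rank (1+2)/2 = 1.5.
The 2 values of 59 occupy positions 5–6 → average rank (5+6)/2 = 5.5.
Ranks ≤ 5: {1.5, 1.5, 3, 4} → 4 values.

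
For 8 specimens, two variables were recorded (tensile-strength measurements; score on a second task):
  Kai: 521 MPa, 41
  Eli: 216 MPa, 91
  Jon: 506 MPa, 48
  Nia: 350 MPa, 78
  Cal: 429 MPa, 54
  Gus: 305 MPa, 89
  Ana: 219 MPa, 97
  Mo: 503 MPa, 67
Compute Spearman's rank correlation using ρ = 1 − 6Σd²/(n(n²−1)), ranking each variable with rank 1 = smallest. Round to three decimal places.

Ranks of variable 1: 8, 1, 7, 4, 5, 3, 2, 6
Ranks of variable 2: 1, 7, 2, 5, 3, 6, 8, 4
d = r₁ − r₂: 7, -6, 5, -1, 2, -3, -6, 2
d²: 49, 36, 25, 1, 4, 9, 36, 4; Σd² = 164
ρ = 1 − 6·164/(8·63) = 1 − 984/504 = -0.952

-0.952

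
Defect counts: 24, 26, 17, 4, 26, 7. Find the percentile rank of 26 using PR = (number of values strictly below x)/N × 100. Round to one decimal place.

N = 6.
Strictly below 26: 4. Equal to 26: 2.
PR = 4/6 × 100 = 66.7

66.7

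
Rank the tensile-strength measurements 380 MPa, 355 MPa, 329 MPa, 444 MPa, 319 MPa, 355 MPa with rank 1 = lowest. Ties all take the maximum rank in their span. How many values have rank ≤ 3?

Sorted (ascending): 319, 329, 355, 355, 380, 444
The 2 values of 355 occupy positions 3–4 → each gets rank 4.
Ranks ≤ 3: {1, 2} → 2 values.

2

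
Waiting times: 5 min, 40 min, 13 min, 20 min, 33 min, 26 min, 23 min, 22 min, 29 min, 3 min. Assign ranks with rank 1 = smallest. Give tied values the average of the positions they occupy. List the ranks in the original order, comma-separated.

Sorted (ascending): 3, 5, 13, 20, 22, 23, 26, 29, 33, 40
No ties — each value takes its position as its rank.

2, 10, 3, 4, 9, 7, 6, 5, 8, 1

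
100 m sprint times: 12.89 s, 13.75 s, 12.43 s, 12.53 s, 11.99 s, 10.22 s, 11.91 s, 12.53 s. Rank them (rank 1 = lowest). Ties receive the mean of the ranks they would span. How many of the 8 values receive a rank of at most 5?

Sorted (ascending): 10.22, 11.91, 11.99, 12.43, 12.53, 12.53, 12.89, 13.75
The 2 values of 12.53 occupy positions 5–6 → average rank (5+6)/2 = 5.5.
Ranks ≤ 5: {1, 2, 3, 4} → 4 values.

4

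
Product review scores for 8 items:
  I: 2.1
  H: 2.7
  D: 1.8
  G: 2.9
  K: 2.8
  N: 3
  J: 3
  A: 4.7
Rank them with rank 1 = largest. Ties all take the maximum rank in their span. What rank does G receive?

Sorted (descending): 4.7, 3, 3, 2.9, 2.8, 2.7, 2.1, 1.8
The 2 values of 3 occupy positions 2–3 → each gets rank 3.
G has value 2.9 → rank 4.

4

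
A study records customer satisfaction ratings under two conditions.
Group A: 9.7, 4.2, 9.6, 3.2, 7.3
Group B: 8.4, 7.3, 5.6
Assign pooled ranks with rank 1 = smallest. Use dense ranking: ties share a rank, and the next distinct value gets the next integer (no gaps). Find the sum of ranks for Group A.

20

Sorted (ascending): 3.2, 4.2, 5.6, 7.3, 7.3, 8.4, 9.6, 9.7
The 2 values of 7.3 share dense rank 4.
Remaining distinct values take the next consecutive integers.
Group A values → pooled ranks: 9.7→7, 4.2→2, 9.6→6, 3.2→1, 7.3→4
Rank sum = 7 + 2 + 6 + 1 + 4 = 20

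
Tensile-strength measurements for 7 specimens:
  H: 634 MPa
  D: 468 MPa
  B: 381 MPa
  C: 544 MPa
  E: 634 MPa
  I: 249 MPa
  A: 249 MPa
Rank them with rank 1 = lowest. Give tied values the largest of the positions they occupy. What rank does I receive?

2

Sorted (ascending): 249, 249, 381, 468, 544, 634, 634
The 2 values of 249 occupy positions 1–2 → each gets rank 2.
The 2 values of 634 occupy positions 6–7 → each gets rank 7.
I has value 249 MPa → rank 2.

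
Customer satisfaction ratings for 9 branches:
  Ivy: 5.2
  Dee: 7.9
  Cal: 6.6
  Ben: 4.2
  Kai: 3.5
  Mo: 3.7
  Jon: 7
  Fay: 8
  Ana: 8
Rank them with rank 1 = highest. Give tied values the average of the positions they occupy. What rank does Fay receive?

Sorted (descending): 8, 8, 7.9, 7, 6.6, 5.2, 4.2, 3.7, 3.5
The 2 values of 8 occupy positions 1–2 → average rank (1+2)/2 = 1.5.
Fay has value 8 → rank 1.5.

1.5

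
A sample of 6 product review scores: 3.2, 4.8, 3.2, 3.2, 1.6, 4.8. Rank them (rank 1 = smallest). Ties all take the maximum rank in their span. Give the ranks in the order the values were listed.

Sorted (ascending): 1.6, 3.2, 3.2, 3.2, 4.8, 4.8
The 3 values of 3.2 occupy positions 2–4 → each gets rank 4.
The 2 values of 4.8 occupy positions 5–6 → each gets rank 6.

4, 6, 4, 4, 1, 6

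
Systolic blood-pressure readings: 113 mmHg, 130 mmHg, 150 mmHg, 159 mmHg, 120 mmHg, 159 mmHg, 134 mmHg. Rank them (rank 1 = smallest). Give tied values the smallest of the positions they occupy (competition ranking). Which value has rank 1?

113

Sorted (ascending): 113, 120, 130, 134, 150, 159, 159
The 2 values of 159 occupy positions 6–7 → each gets rank 6.
Rank 1 → value 113.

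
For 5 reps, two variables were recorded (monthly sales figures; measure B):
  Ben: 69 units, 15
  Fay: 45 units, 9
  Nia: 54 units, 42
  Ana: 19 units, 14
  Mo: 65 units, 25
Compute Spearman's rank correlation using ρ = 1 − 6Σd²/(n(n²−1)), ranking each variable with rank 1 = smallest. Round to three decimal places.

Ranks of variable 1: 5, 2, 3, 1, 4
Ranks of variable 2: 3, 1, 5, 2, 4
d = r₁ − r₂: 2, 1, -2, -1, 0
d²: 4, 1, 4, 1, 0; Σd² = 10
ρ = 1 − 6·10/(5·24) = 1 − 60/120 = 0.500

0.500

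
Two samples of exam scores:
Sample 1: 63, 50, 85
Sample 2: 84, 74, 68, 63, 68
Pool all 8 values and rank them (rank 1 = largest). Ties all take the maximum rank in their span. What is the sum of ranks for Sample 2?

Sorted (descending): 85, 84, 74, 68, 68, 63, 63, 50
The 2 values of 68 occupy positions 4–5 → each gets rank 5.
The 2 values of 63 occupy positions 6–7 → each gets rank 7.
Sample 2 values → pooled ranks: 84→2, 74→3, 68→5, 63→7, 68→5
Rank sum = 2 + 3 + 5 + 7 + 5 = 22

22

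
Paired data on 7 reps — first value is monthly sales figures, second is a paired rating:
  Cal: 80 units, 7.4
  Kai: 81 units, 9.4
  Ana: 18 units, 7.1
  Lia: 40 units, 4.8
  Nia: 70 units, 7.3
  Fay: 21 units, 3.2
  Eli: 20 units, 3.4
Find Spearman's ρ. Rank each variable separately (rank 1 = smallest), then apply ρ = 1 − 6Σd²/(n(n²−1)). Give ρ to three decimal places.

0.750

Ranks of variable 1: 6, 7, 1, 4, 5, 3, 2
Ranks of variable 2: 6, 7, 4, 3, 5, 1, 2
d = r₁ − r₂: 0, 0, -3, 1, 0, 2, 0
d²: 0, 0, 9, 1, 0, 4, 0; Σd² = 14
ρ = 1 − 6·14/(7·48) = 1 − 84/336 = 0.750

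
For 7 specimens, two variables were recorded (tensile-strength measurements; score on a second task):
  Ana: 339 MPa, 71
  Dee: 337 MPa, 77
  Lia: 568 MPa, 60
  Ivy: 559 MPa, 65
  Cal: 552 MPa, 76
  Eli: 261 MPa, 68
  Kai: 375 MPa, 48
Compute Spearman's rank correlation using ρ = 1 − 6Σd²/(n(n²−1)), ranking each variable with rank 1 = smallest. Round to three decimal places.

Ranks of variable 1: 3, 2, 7, 6, 5, 1, 4
Ranks of variable 2: 5, 7, 2, 3, 6, 4, 1
d = r₁ − r₂: -2, -5, 5, 3, -1, -3, 3
d²: 4, 25, 25, 9, 1, 9, 9; Σd² = 82
ρ = 1 − 6·82/(7·48) = 1 − 492/336 = -0.464

-0.464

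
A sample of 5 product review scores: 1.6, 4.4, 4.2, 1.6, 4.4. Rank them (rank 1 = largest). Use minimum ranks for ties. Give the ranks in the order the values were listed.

4, 1, 3, 4, 1

Sorted (descending): 4.4, 4.4, 4.2, 1.6, 1.6
The 2 values of 4.4 occupy positions 1–2 → each gets rank 1.
The 2 values of 1.6 occupy positions 4–5 → each gets rank 4.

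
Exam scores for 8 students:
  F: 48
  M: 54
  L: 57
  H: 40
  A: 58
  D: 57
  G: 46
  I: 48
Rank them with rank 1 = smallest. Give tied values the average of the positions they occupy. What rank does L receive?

6.5

Sorted (ascending): 40, 46, 48, 48, 54, 57, 57, 58
The 2 values of 48 occupy positions 3–4 → average rank (3+4)/2 = 3.5.
The 2 values of 57 occupy positions 6–7 → average rank (6+7)/2 = 6.5.
L has value 57 → rank 6.5.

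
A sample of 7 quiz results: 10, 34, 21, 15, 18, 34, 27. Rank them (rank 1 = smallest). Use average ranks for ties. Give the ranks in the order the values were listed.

1, 6.5, 4, 2, 3, 6.5, 5

Sorted (ascending): 10, 15, 18, 21, 27, 34, 34
The 2 values of 34 occupy positions 6–7 → average rank (6+7)/2 = 6.5.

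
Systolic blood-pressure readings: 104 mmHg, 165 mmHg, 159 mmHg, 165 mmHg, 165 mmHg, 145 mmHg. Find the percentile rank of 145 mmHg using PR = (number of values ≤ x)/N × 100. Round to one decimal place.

N = 6.
Strictly below 145: 1. Equal to 145: 1.
PR = 2/6 × 100 = 33.3

33.3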